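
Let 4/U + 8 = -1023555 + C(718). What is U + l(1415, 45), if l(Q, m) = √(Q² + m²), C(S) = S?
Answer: -4/1022845 + 5*√80170 ≈ 1415.7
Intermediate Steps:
U = -4/1022845 (U = 4/(-8 + (-1023555 + 718)) = 4/(-8 - 1022837) = 4/(-1022845) = 4*(-1/1022845) = -4/1022845 ≈ -3.9107e-6)
U + l(1415, 45) = -4/1022845 + √(1415² + 45²) = -4/1022845 + √(2002225 + 2025) = -4/1022845 + √2004250 = -4/1022845 + 5*√80170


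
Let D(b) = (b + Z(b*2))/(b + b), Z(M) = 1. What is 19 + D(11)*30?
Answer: 389/11 ≈ 35.364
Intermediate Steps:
D(b) = (1 + b)/(2*b) (D(b) = (b + 1)/(b + b) = (1 + b)/((2*b)) = (1 + b)*(1/(2*b)) = (1 + b)/(2*b))
19 + D(11)*30 = 19 + ((1/2)*(1 + 11)/11)*30 = 19 + ((1/2)*(1/11)*12)*30 = 19 + (6/11)*30 = 19 + 180/11 = 389/11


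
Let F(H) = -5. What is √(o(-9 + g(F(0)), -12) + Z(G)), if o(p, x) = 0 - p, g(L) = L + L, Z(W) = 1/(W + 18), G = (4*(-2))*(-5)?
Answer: √63974/58 ≈ 4.3609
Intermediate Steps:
G = 40 (G = -8*(-5) = 40)
Z(W) = 1/(18 + W)
g(L) = 2*L
o(p, x) = -p
√(o(-9 + g(F(0)), -12) + Z(G)) = √(-(-9 + 2*(-5)) + 1/(18 + 40)) = √(-(-9 - 10) + 1/58) = √(-1*(-19) + 1/58) = √(19 + 1/58) = √(1103/58) = √63974/58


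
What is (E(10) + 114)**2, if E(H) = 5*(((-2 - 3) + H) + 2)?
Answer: 22201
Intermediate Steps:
E(H) = -15 + 5*H (E(H) = 5*((-5 + H) + 2) = 5*(-3 + H) = -15 + 5*H)
(E(10) + 114)**2 = ((-15 + 5*10) + 114)**2 = ((-15 + 50) + 114)**2 = (35 + 114)**2 = 149**2 = 22201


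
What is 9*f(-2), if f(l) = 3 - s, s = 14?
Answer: -99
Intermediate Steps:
f(l) = -11 (f(l) = 3 - 1*14 = 3 - 14 = -11)
9*f(-2) = 9*(-11) = -99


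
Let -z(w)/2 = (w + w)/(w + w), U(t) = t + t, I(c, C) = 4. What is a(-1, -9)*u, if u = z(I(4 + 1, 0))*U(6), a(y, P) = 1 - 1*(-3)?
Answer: -96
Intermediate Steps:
U(t) = 2*t
z(w) = -2 (z(w) = -2*(w + w)/(w + w) = -2*2*w/(2*w) = -2*2*w*1/(2*w) = -2*1 = -2)
a(y, P) = 4 (a(y, P) = 1 + 3 = 4)
u = -24 (u = -4*6 = -2*12 = -24)
a(-1, -9)*u = 4*(-24) = -96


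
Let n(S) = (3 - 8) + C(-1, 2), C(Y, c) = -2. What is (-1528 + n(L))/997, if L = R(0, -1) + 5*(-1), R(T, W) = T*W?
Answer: -1535/997 ≈ -1.5396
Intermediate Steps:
L = -5 (L = 0*(-1) + 5*(-1) = 0 - 5 = -5)
n(S) = -7 (n(S) = (3 - 8) - 2 = -5 - 2 = -7)
(-1528 + n(L))/997 = (-1528 - 7)/997 = (1/997)*(-1535) = -1535/997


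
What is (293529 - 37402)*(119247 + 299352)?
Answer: 107214506073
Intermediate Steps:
(293529 - 37402)*(119247 + 299352) = 256127*418599 = 107214506073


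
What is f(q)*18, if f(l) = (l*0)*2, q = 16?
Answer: 0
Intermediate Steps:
f(l) = 0 (f(l) = 0*2 = 0)
f(q)*18 = 0*18 = 0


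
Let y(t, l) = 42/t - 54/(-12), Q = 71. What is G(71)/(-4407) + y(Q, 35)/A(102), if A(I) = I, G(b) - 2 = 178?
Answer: 64349/7092332 ≈ 0.0090730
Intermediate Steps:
G(b) = 180 (G(b) = 2 + 178 = 180)
y(t, l) = 9/2 + 42/t (y(t, l) = 42/t - 54*(-1/12) = 42/t + 9/2 = 9/2 + 42/t)
G(71)/(-4407) + y(Q, 35)/A(102) = 180/(-4407) + (9/2 + 42/71)/102 = 180*(-1/4407) + (9/2 + 42*(1/71))*(1/102) = -60/1469 + (9/2 + 42/71)*(1/102) = -60/1469 + (723/142)*(1/102) = -60/1469 + 241/4828 = 64349/7092332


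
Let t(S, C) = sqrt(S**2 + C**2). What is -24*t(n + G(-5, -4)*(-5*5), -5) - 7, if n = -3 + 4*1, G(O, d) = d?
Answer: -7 - 24*sqrt(10226) ≈ -2434.0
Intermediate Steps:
n = 1 (n = -3 + 4 = 1)
t(S, C) = sqrt(C**2 + S**2)
-24*t(n + G(-5, -4)*(-5*5), -5) - 7 = -24*sqrt((-5)**2 + (1 - (-20)*5)**2) - 7 = -24*sqrt(25 + (1 - 4*(-25))**2) - 7 = -24*sqrt(25 + (1 + 100)**2) - 7 = -24*sqrt(25 + 101**2) - 7 = -24*sqrt(25 + 10201) - 7 = -24*sqrt(10226) - 7 = -7 - 24*sqrt(10226)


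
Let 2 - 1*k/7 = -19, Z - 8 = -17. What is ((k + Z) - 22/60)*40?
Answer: 16516/3 ≈ 5505.3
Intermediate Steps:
Z = -9 (Z = 8 - 17 = -9)
k = 147 (k = 14 - 7*(-19) = 14 + 133 = 147)
((k + Z) - 22/60)*40 = ((147 - 9) - 22/60)*40 = (138 - 22*1/60)*40 = (138 - 11/30)*40 = (4129/30)*40 = 16516/3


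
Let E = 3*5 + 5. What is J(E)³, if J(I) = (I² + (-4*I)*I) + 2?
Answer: -1719374392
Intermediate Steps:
E = 20 (E = 15 + 5 = 20)
J(I) = 2 - 3*I² (J(I) = (I² - 4*I²) + 2 = -3*I² + 2 = 2 - 3*I²)
J(E)³ = (2 - 3*20²)³ = (2 - 3*400)³ = (2 - 1200)³ = (-1198)³ = -1719374392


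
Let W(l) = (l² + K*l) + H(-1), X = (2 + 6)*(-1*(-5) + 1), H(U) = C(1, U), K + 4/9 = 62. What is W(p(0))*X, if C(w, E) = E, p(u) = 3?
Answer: 9248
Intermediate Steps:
K = 554/9 (K = -4/9 + 62 = 554/9 ≈ 61.556)
H(U) = U
X = 48 (X = 8*(5 + 1) = 8*6 = 48)
W(l) = -1 + l² + 554*l/9 (W(l) = (l² + 554*l/9) - 1 = -1 + l² + 554*l/9)
W(p(0))*X = (-1 + 3² + (554/9)*3)*48 = (-1 + 9 + 554/3)*48 = (578/3)*48 = 9248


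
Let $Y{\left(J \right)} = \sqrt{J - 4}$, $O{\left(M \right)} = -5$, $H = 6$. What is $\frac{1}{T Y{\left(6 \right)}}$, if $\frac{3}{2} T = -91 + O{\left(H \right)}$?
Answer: $- \frac{\sqrt{2}}{128} \approx -0.011049$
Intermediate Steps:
$Y{\left(J \right)} = \sqrt{-4 + J}$
$T = -64$ ($T = \frac{2 \left(-91 - 5\right)}{3} = \frac{2}{3} \left(-96\right) = -64$)
$\frac{1}{T Y{\left(6 \right)}} = \frac{1}{\left(-64\right) \sqrt{-4 + 6}} = \frac{1}{\left(-64\right) \sqrt{2}} = - \frac{\sqrt{2}}{128}$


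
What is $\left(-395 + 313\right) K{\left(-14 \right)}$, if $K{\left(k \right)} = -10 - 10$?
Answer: $1640$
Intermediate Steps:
$K{\left(k \right)} = -20$ ($K{\left(k \right)} = -10 - 10 = -20$)
$\left(-395 + 313\right) K{\left(-14 \right)} = \left(-395 + 313\right) \left(-20\right) = \left(-82\right) \left(-20\right) = 1640$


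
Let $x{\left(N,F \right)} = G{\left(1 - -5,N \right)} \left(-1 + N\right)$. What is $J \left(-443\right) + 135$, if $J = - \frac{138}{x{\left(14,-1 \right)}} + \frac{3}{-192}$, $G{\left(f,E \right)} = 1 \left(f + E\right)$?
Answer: $\frac{1568539}{4160} \approx 377.05$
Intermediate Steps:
$G{\left(f,E \right)} = E + f$ ($G{\left(f,E \right)} = 1 \left(E + f\right) = E + f$)
$x{\left(N,F \right)} = \left(-1 + N\right) \left(6 + N\right)$ ($x{\left(N,F \right)} = \left(N + \left(1 - -5\right)\right) \left(-1 + N\right) = \left(N + \left(1 + 5\right)\right) \left(-1 + N\right) = \left(N + 6\right) \left(-1 + N\right) = \left(6 + N\right) \left(-1 + N\right) = \left(-1 + N\right) \left(6 + N\right)$)
$J = - \frac{2273}{4160}$ ($J = - \frac{138}{\left(-1 + 14\right) \left(6 + 14\right)} + \frac{3}{-192} = - \frac{138}{13 \cdot 20} + 3 \left(- \frac{1}{192}\right) = - \frac{138}{260} - \frac{1}{64} = \left(-138\right) \frac{1}{260} - \frac{1}{64} = - \frac{69}{130} - \frac{1}{64} = - \frac{2273}{4160} \approx -0.54639$)
$J \left(-443\right) + 135 = \left(- \frac{2273}{4160}\right) \left(-443\right) + 135 = \frac{1006939}{4160} + 135 = \frac{1568539}{4160}$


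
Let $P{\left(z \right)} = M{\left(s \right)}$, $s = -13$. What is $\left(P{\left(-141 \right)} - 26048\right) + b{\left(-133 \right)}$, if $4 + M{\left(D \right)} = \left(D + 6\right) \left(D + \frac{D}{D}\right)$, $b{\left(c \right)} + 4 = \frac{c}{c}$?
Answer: $-25971$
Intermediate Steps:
$b{\left(c \right)} = -3$ ($b{\left(c \right)} = -4 + \frac{c}{c} = -4 + 1 = -3$)
$M{\left(D \right)} = -4 + \left(1 + D\right) \left(6 + D\right)$ ($M{\left(D \right)} = -4 + \left(D + 6\right) \left(D + \frac{D}{D}\right) = -4 + \left(6 + D\right) \left(D + 1\right) = -4 + \left(6 + D\right) \left(1 + D\right) = -4 + \left(1 + D\right) \left(6 + D\right)$)
$P{\left(z \right)} = 80$ ($P{\left(z \right)} = 2 + \left(-13\right)^{2} + 7 \left(-13\right) = 2 + 169 - 91 = 80$)
$\left(P{\left(-141 \right)} - 26048\right) + b{\left(-133 \right)} = \left(80 - 26048\right) - 3 = -25968 - 3 = -25971$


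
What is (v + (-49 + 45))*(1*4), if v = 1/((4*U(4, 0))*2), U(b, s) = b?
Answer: -127/8 ≈ -15.875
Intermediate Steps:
v = 1/32 (v = 1/((4*4)*2) = 1/(16*2) = 1/32 ≈ 0.031250)
(v + (-49 + 45))*(1*4) = (1/32 + (-49 + 45))*(1*4) = (1/32 - 4)*4 = -127/32*4 = -127/8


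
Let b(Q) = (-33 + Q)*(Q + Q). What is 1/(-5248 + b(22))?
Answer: -1/5732 ≈ -0.00017446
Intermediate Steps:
b(Q) = 2*Q*(-33 + Q) (b(Q) = (-33 + Q)*(2*Q) = 2*Q*(-33 + Q))
1/(-5248 + b(22)) = 1/(-5248 + 2*22*(-33 + 22)) = 1/(-5248 + 2*22*(-11)) = 1/(-5248 - 484) = 1/(-5732) = -1/5732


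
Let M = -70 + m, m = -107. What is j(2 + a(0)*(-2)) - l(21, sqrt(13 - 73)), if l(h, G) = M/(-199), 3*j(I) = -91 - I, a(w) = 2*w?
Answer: -6346/199 ≈ -31.889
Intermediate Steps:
M = -177 (M = -70 - 107 = -177)
j(I) = -91/3 - I/3 (j(I) = (-91 - I)/3 = -91/3 - I/3)
l(h, G) = 177/199 (l(h, G) = -177/(-199) = -177*(-1/199) = 177/199)
j(2 + a(0)*(-2)) - l(21, sqrt(13 - 73)) = (-91/3 - (2 + (2*0)*(-2))/3) - 1*177/199 = (-91/3 - (2 + 0*(-2))/3) - 177/199 = (-91/3 - (2 + 0)/3) - 177/199 = (-91/3 - 1/3*2) - 177/199 = (-91/3 - 2/3) - 177/199 = -31 - 177/199 = -6346/199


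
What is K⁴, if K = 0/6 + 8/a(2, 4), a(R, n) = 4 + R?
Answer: 256/81 ≈ 3.1605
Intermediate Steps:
K = 4/3 (K = 0/6 + 8/(4 + 2) = 0*(⅙) + 8/6 = 0 + 8*(⅙) = 0 + 4/3 = 4/3 ≈ 1.3333)
K⁴ = (4/3)⁴ = 256/81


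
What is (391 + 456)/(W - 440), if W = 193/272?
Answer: -230384/119487 ≈ -1.9281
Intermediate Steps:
W = 193/272 (W = 193*(1/272) = 193/272 ≈ 0.70956)
(391 + 456)/(W - 440) = (391 + 456)/(193/272 - 440) = 847/(-119487/272) = 847*(-272/119487) = -230384/119487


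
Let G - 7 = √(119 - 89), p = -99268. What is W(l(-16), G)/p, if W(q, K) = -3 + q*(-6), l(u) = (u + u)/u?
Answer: 15/99268 ≈ 0.00015111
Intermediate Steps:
l(u) = 2 (l(u) = (2*u)/u = 2)
G = 7 + √30 (G = 7 + √(119 - 89) = 7 + √30 ≈ 12.477)
W(q, K) = -3 - 6*q
W(l(-16), G)/p = (-3 - 6*2)/(-99268) = (-3 - 12)*(-1/99268) = -15*(-1/99268) = 15/99268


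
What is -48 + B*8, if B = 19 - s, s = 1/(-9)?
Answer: 944/9 ≈ 104.89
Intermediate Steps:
s = -⅑ ≈ -0.11111
B = 172/9 (B = 19 - 1*(-⅑) = 19 + ⅑ = 172/9 ≈ 19.111)
-48 + B*8 = -48 + (172/9)*8 = -48 + 1376/9 = 944/9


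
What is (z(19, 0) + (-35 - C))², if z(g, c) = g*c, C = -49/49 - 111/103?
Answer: 11498881/10609 ≈ 1083.9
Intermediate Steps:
C = -214/103 (C = -49*1/49 - 111*1/103 = -1 - 111/103 = -214/103 ≈ -2.0777)
z(g, c) = c*g
(z(19, 0) + (-35 - C))² = (0*19 + (-35 - 1*(-214/103)))² = (0 + (-35 + 214/103))² = (0 - 3391/103)² = (-3391/103)² = 11498881/10609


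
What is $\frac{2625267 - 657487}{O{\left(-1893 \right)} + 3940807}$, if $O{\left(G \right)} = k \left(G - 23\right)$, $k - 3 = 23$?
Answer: $\frac{1967780}{3890991} \approx 0.50573$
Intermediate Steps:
$k = 26$ ($k = 3 + 23 = 26$)
$O{\left(G \right)} = -598 + 26 G$ ($O{\left(G \right)} = 26 \left(G - 23\right) = 26 \left(-23 + G\right) = -598 + 26 G$)
$\frac{2625267 - 657487}{O{\left(-1893 \right)} + 3940807} = \frac{2625267 - 657487}{\left(-598 + 26 \left(-1893\right)\right) + 3940807} = \frac{1967780}{\left(-598 - 49218\right) + 3940807} = \frac{1967780}{-49816 + 3940807} = \frac{1967780}{3890991}$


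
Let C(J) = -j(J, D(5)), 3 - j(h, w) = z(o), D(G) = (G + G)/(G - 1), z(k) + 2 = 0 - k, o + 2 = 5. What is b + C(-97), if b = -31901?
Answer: -31909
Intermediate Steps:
o = 3 (o = -2 + 5 = 3)
z(k) = -2 - k (z(k) = -2 + (0 - k) = -2 - k)
D(G) = 2*G/(-1 + G) (D(G) = (2*G)/(-1 + G) = 2*G/(-1 + G))
j(h, w) = 8 (j(h, w) = 3 - (-2 - 1*3) = 3 - (-2 - 3) = 3 - 1*(-5) = 3 + 5 = 8)
C(J) = -8 (C(J) = -1*8 = -8)
b + C(-97) = -31901 - 8 = -31909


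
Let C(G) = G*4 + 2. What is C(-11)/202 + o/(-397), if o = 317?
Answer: -40354/40097 ≈ -1.0064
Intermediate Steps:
C(G) = 2 + 4*G (C(G) = 4*G + 2 = 2 + 4*G)
C(-11)/202 + o/(-397) = (2 + 4*(-11))/202 + 317/(-397) = (2 - 44)*(1/202) + 317*(-1/397) = -42*1/202 - 317/397 = -21/101 - 317/397 = -40354/40097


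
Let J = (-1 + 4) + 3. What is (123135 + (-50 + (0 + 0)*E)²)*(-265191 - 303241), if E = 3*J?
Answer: -71414954320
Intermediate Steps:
J = 6 (J = 3 + 3 = 6)
E = 18 (E = 3*6 = 18)
(123135 + (-50 + (0 + 0)*E)²)*(-265191 - 303241) = (123135 + (-50 + (0 + 0)*18)²)*(-265191 - 303241) = (123135 + (-50 + 0*18)²)*(-568432) = (123135 + (-50 + 0)²)*(-568432) = (123135 + (-50)²)*(-568432) = (123135 + 2500)*(-568432) = 125635*(-568432) = -71414954320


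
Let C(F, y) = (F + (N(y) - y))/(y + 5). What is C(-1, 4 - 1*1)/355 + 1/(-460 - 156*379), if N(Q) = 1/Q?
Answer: -161039/124319580 ≈ -0.0012954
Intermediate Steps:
N(Q) = 1/Q
C(F, y) = (F + 1/y - y)/(5 + y) (C(F, y) = (F + (1/y - y))/(y + 5) = (F + 1/y - y)/(5 + y))
C(-1, 4 - 1*1)/355 + 1/(-460 - 156*379) = ((1 + (4 - 1*1)*(-1 - (4 - 1*1)))/((4 - 1*1)*(5 + (4 - 1*1))))/355 + 1/(-460 - 156*379) = ((1 + (4 - 1)*(-1 - (4 - 1)))/((4 - 1)*(5 + (4 - 1))))*(1/355) + (1/379)/(-616) = ((1 + 3*(-1 - 1*3))/(3*(5 + 3)))*(1/355) - 1/616*1/379 = ((1/3)*(1 + 3*(-1 - 3))/8)*(1/355) - 1/233464 = ((1/3)*(1/8)*(1 + 3*(-4)))*(1/355) - 1/233464 = ((1/3)*(1/8)*(1 - 12))*(1/355) - 1/233464 = ((1/3)*(1/8)*(-11))*(1/355) - 1/233464 = -11/24*1/355 - 1/233464 = -11/8520 - 1/233464 = -161039/124319580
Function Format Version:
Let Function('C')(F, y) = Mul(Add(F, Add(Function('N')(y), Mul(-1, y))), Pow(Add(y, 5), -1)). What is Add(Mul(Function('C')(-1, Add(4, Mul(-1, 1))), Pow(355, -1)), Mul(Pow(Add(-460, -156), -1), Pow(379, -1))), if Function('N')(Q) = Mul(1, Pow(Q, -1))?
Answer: Rational(-161039, 124319580) ≈ -0.0012954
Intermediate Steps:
Function('N')(Q) = Pow(Q, -1)
Function('C')(F, y) = Mul(Pow(Add(5, y), -1), Add(F, Pow(y, -1), Mul(-1, y))) (Function('C')(F, y) = Mul(Add(F, Add(Pow(y, -1), Mul(-1, y))), Pow(Add(y, 5), -1)) = Mul(Add(F, Pow(y, -1), Mul(-1, y)), Pow(Add(5, y), -1)) = Mul(Pow(Add(5, y), -1), Add(F, Pow(y, -1), Mul(-1, y))))
Add(Mul(Function('C')(-1, Add(4, Mul(-1, 1))), Pow(355, -1)), Mul(Pow(Add(-460, -156), -1), Pow(379, -1))) = Add(Mul(Mul(Pow(Add(4, Mul(-1, 1)), -1), Pow(Add(5, Add(4, Mul(-1, 1))), -1), Add(1, Mul(Add(4, Mul(-1, 1)), Add(-1, Mul(-1, Add(4, Mul(-1, 1))))))), Pow(355, -1)), Mul(Pow(Add(-460, -156), -1), Pow(379, -1))) = Add(Mul(Mul(Pow(Add(4, -1), -1), Pow(Add(5, Add(4, -1)), -1), Add(1, Mul(Add(4, -1), Add(-1, Mul(-1, Add(4, -1)))))), Rational(1, 355)), Mul(Pow(-616, -1), Rational(1, 379))) = Add(Mul(Mul(Pow(3, -1), Pow(Add(5, 3), -1), Add(1, Mul(3, Add(-1, Mul(-1, 3))))), Rational(1, 355)), Mul(Rational(-1, 616), Rational(1, 379))) = Add(Mul(Mul(Rational(1, 3), Pow(8, -1), Add(1, Mul(3, Add(-1, -3)))), Rational(1, 355)), Rational(-1, 233464)) = Add(Mul(Mul(Rational(1, 3), Rational(1, 8), Add(1, Mul(3, -4))), Rational(1, 355)), Rational(-1, 233464)) = Add(Mul(Mul(Rational(1, 3), Rational(1, 8), Add(1, -12)), Rational(1, 355)), Rational(-1, 233464)) = Add(Mul(Mul(Rational(1, 3), Rational(1, 8), -11), Rational(1, 355)), Rational(-1, 233464)) = Add(Mul(Rational(-11, 24), Rational(1, 355)), Rational(-1, 233464)) = Add(Rational(-11, 8520), Rational(-1, 233464)) = Rational(-161039, 124319580)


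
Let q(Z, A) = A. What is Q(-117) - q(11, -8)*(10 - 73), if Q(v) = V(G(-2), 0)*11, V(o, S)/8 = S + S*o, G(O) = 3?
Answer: -504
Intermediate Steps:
V(o, S) = 8*S + 8*S*o (V(o, S) = 8*(S + S*o) = 8*S + 8*S*o)
Q(v) = 0 (Q(v) = (8*0*(1 + 3))*11 = (8*0*4)*11 = 0*11 = 0)
Q(-117) - q(11, -8)*(10 - 73) = 0 - (-8)*(10 - 73) = 0 - (-8)*(-63) = 0 - 1*504 = 0 - 504 = -504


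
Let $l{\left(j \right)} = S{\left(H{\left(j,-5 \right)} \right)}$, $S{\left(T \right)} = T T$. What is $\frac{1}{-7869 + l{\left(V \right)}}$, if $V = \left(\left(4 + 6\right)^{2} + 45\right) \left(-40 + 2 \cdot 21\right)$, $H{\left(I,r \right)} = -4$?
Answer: $- \frac{1}{7853} \approx -0.00012734$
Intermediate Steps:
$V = 290$ ($V = \left(10^{2} + 45\right) \left(-40 + 42\right) = \left(100 + 45\right) 2 = 145 \cdot 2 = 290$)
$S{\left(T \right)} = T^{2}$
$l{\left(j \right)} = 16$ ($l{\left(j \right)} = \left(-4\right)^{2} = 16$)
$\frac{1}{-7869 + l{\left(V \right)}} = \frac{1}{-7869 + 16} = \frac{1}{-7853} = - \frac{1}{7853}$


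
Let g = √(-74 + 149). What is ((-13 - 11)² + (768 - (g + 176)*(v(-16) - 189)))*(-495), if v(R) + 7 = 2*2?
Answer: -17392320 - 475200*√3 ≈ -1.8215e+7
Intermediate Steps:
v(R) = -3 (v(R) = -7 + 2*2 = -7 + 4 = -3)
g = 5*√3 (g = √75 = 5*√3 ≈ 8.6602)
((-13 - 11)² + (768 - (g + 176)*(v(-16) - 189)))*(-495) = ((-13 - 11)² + (768 - (5*√3 + 176)*(-3 - 189)))*(-495) = ((-24)² + (768 - (176 + 5*√3)*(-192)))*(-495) = (576 + (768 - (-33792 - 960*√3)))*(-495) = (576 + (768 + (33792 + 960*√3)))*(-495) = (576 + (34560 + 960*√3))*(-495) = (35136 + 960*√3)*(-495) = -17392320 - 475200*√3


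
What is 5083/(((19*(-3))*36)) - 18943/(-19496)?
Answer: -15056783/10001448 ≈ -1.5055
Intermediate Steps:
5083/(((19*(-3))*36)) - 18943/(-19496) = 5083/((-57*36)) - 18943*(-1/19496) = 5083/(-2052) + 18943/19496 = 5083*(-1/2052) + 18943/19496 = -5083/2052 + 18943/19496 = -15056783/10001448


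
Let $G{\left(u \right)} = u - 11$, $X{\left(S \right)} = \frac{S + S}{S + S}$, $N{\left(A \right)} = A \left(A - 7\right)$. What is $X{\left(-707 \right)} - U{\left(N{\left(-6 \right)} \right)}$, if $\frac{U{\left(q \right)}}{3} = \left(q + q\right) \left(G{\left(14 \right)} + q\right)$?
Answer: $-37907$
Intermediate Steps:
$N{\left(A \right)} = A \left(-7 + A\right)$
$X{\left(S \right)} = 1$ ($X{\left(S \right)} = \frac{2 S}{2 S} = 2 S \frac{1}{2 S} = 1$)
$G{\left(u \right)} = -11 + u$
$U{\left(q \right)} = 6 q \left(3 + q\right)$ ($U{\left(q \right)} = 3 \left(q + q\right) \left(\left(-11 + 14\right) + q\right) = 3 \cdot 2 q \left(3 + q\right) = 6 q \left(3 + q\right)$)
$X{\left(-707 \right)} - U{\left(N{\left(-6 \right)} \right)} = 1 - 6 \left(- 6 \left(-7 - 6\right)\right) \left(3 - 6 \left(-7 - 6\right)\right) = 1 - 6 \left(\left(-6\right) \left(-13\right)\right) \left(3 - -78\right) = 1 - 6 \cdot 78 \left(3 + 78\right) = 1 - 6 \cdot 78 \cdot 81 = 1 - 37908 = -37907$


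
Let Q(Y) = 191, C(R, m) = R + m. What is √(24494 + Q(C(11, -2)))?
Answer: √24685 ≈ 157.11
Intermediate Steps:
√(24494 + Q(C(11, -2))) = √(24494 + 191) = √24685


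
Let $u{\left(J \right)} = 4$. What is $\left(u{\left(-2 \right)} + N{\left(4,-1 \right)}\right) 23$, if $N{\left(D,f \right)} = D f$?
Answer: $0$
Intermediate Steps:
$\left(u{\left(-2 \right)} + N{\left(4,-1 \right)}\right) 23 = \left(4 + 4 \left(-1\right)\right) 23 = \left(4 - 4\right) 23 = 0 \cdot 23 = 0$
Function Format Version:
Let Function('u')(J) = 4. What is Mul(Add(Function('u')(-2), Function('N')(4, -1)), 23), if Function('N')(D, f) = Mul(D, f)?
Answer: 0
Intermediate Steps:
Mul(Add(Function('u')(-2), Function('N')(4, -1)), 23) = Mul(Add(4, Mul(4, -1)), 23) = Mul(Add(4, -4), 23) = Mul(0, 23) = 0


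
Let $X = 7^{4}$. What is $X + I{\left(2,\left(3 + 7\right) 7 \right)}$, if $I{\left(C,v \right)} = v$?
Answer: $2471$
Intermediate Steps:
$X = 2401$
$X + I{\left(2,\left(3 + 7\right) 7 \right)} = 2401 + \left(3 + 7\right) 7 = 2401 + 10 \cdot 7 = 2401 + 70 = 2471$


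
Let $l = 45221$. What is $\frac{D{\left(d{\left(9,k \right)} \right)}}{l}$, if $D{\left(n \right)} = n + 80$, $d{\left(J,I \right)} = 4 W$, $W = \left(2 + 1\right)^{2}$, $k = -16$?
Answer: $\frac{116}{45221} \approx 0.0025652$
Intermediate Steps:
$W = 9$ ($W = 3^{2} = 9$)
$d{\left(J,I \right)} = 36$ ($d{\left(J,I \right)} = 4 \cdot 9 = 36$)
$D{\left(n \right)} = 80 + n$
$\frac{D{\left(d{\left(9,k \right)} \right)}}{l} = \frac{80 + 36}{45221} = 116 \cdot \frac{1}{45221} = \frac{116}{45221}$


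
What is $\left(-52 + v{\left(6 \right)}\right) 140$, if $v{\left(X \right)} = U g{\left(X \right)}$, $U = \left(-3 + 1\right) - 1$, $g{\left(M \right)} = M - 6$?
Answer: $-7280$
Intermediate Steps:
$g{\left(M \right)} = -6 + M$ ($g{\left(M \right)} = M - 6 = -6 + M$)
$U = -3$ ($U = -2 - 1 = -3$)
$v{\left(X \right)} = 18 - 3 X$ ($v{\left(X \right)} = - 3 \left(-6 + X\right) = 18 - 3 X$)
$\left(-52 + v{\left(6 \right)}\right) 140 = \left(-52 + \left(18 - 18\right)\right) 140 = \left(-52 + 0\right) 140 = \left(-52\right) 140 = -7280$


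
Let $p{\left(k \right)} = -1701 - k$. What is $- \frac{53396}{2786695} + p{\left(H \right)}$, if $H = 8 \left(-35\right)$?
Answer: $- \frac{3959946991}{2786695} \approx -1421.0$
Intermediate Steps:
$H = -280$
$- \frac{53396}{2786695} + p{\left(H \right)} = - \frac{53396}{2786695} - 1421 = - \frac{3959946991}{2786695}$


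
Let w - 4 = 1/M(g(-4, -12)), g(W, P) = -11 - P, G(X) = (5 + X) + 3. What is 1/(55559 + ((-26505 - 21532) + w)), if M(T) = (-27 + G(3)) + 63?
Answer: 47/353723 ≈ 0.00013287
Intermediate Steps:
G(X) = 8 + X
M(T) = 47 (M(T) = (-27 + (8 + 3)) + 63 = (-27 + 11) + 63 = -16 + 63 = 47)
w = 189/47 (w = 4 + 1/47 = 189/47 ≈ 4.0213)
1/(55559 + ((-26505 - 21532) + w)) = 1/(55559 + ((-26505 - 21532) + 189/47)) = 1/(55559 + (-48037 + 189/47)) = 1/(55559 - 2257550/47) = 1/(353723/47) = 47/353723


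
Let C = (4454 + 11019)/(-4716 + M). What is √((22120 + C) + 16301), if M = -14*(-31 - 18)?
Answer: √623929262710/4030 ≈ 196.00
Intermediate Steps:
M = 686 (M = -14*(-49) = 686)
C = -15473/4030 (C = (4454 + 11019)/(-4716 + 686) = 15473/(-4030) = 15473*(-1/4030) = -15473/4030 ≈ -3.8395)
√((22120 + C) + 16301) = √((22120 - 15473/4030) + 16301) = √(89128127/4030 + 16301) = √(154821157/4030) = √623929262710/4030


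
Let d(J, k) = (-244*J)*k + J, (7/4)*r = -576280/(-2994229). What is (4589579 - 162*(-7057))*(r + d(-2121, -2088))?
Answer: -6833749712201721920533/1103137 ≈ -6.1948e+15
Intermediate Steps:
r = 2305120/20959603 (r = 4*(-576280/(-2994229))/7 = 4*(-576280*(-1/2994229))/7 = (4/7)*(576280/2994229) = 2305120/20959603 ≈ 0.10998)
d(J, k) = J - 244*J*k (d(J, k) = -244*J*k + J = J - 244*J*k)
(4589579 - 162*(-7057))*(r + d(-2121, -2088)) = (4589579 - 162*(-7057))*(2305120/20959603 - 2121*(1 - 244*(-2088))) = (4589579 + 1143234)*(2305120/20959603 - 2121*(1 + 509472)) = 5732813*(2305120/20959603 - 2121*509473) = 5732813*(2305120/20959603 - 1080592233) = 5732813*(-22648784206258379/20959603) = -6833749712201721920533/1103137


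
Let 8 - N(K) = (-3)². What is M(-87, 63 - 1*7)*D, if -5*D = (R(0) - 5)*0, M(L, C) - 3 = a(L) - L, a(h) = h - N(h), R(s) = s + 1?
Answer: 0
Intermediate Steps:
N(K) = -1 (N(K) = 8 - 1*(-3)² = 8 - 1*9 = 8 - 9 = -1)
R(s) = 1 + s
a(h) = 1 + h (a(h) = h - 1*(-1) = h + 1 = 1 + h)
M(L, C) = 4 (M(L, C) = 3 + ((1 + L) - L) = 3 + 1 = 4)
D = 0 (D = -((1 + 0) - 5)*0/5 = -(1 - 5)*0/5 = -(-4)*0/5 = -⅕*0 = 0)
M(-87, 63 - 1*7)*D = 4*0 = 0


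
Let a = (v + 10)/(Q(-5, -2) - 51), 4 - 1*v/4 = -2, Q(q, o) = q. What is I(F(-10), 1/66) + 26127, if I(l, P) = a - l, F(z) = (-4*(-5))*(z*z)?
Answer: 675539/28 ≈ 24126.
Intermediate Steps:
v = 24 (v = 16 - 4*(-2) = 16 + 8 = 24)
F(z) = 20*z**2
a = -17/28 (a = (24 + 10)/(-5 - 51) = 34/(-56) = 34*(-1/56) = -17/28 ≈ -0.60714)
I(l, P) = -17/28 - l
I(F(-10), 1/66) + 26127 = (-17/28 - 20*(-10)**2) + 26127 = (-17/28 - 20*100) + 26127 = (-17/28 - 1*2000) + 26127 = (-17/28 - 2000) + 26127 = -56017/28 + 26127 = 675539/28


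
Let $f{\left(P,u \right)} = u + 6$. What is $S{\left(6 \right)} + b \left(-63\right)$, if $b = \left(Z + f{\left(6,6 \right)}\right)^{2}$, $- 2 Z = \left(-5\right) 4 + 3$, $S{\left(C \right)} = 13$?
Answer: $- \frac{105851}{4} \approx -26463.0$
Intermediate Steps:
$f{\left(P,u \right)} = 6 + u$
$Z = \frac{17}{2}$ ($Z = - \frac{\left(-5\right) 4 + 3}{2} = - \frac{-20 + 3}{2} = \left(- \frac{1}{2}\right) \left(-17\right) = \frac{17}{2} \approx 8.5$)
$b = \frac{1681}{4}$ ($b = \left(\frac{17}{2} + \left(6 + 6\right)\right)^{2} = \left(\frac{17}{2} + 12\right)^{2} = \left(\frac{41}{2}\right)^{2} = \frac{1681}{4} \approx 420.25$)
$S{\left(6 \right)} + b \left(-63\right) = 13 + \frac{1681}{4} \left(-63\right) = 13 - \frac{105903}{4} = - \frac{105851}{4}$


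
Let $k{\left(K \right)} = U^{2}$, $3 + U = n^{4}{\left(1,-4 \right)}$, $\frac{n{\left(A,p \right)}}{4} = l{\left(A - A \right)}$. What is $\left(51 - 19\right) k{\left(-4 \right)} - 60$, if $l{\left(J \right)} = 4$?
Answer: $137426370788$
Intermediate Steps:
$n{\left(A,p \right)} = 16$ ($n{\left(A,p \right)} = 4 \cdot 4 = 16$)
$U = 65533$ ($U = -3 + 16^{4} = -3 + 65536 = 65533$)
$k{\left(K \right)} = 4294574089$ ($k{\left(K \right)} = 65533^{2} = 4294574089$)
$\left(51 - 19\right) k{\left(-4 \right)} - 60 = \left(51 - 19\right) 4294574089 - 60 = 32 \cdot 4294574089 - 60 = 137426370848 - 60 = 137426370788$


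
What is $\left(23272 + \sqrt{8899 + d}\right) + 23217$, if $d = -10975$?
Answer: $46489 + 2 i \sqrt{519} \approx 46489.0 + 45.563 i$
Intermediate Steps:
$\left(23272 + \sqrt{8899 + d}\right) + 23217 = \left(23272 + \sqrt{8899 - 10975}\right) + 23217 = \left(23272 + \sqrt{-2076}\right) + 23217 = \left(23272 + 2 i \sqrt{519}\right) + 23217 = 46489 + 2 i \sqrt{519}$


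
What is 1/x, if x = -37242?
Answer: -1/37242 ≈ -2.6851e-5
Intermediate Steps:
1/x = 1/(-37242) = -1/37242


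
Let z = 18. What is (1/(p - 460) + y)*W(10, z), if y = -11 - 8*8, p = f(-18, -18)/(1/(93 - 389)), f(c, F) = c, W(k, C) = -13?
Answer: 4746287/4868 ≈ 975.00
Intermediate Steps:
p = 5328 (p = -18/(1/(93 - 389)) = -18/(1/(-296)) = -18/(-1/296) = -18*(-296) = 5328)
y = -75 (y = -11 - 64 = -75)
(1/(p - 460) + y)*W(10, z) = (1/(5328 - 460) - 75)*(-13) = (1/4868 - 75)*(-13) = -365099/4868*(-13) = 4746287/4868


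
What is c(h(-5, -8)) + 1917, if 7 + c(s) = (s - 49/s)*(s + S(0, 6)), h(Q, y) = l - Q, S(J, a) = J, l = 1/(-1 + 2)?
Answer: 1897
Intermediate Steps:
l = 1 (l = 1/1 = 1)
h(Q, y) = 1 - Q
c(s) = -7 + s*(s - 49/s) (c(s) = -7 + (s - 49/s)*(s + 0) = -7 + (s - 49/s)*s = -7 + s*(s - 49/s))
c(h(-5, -8)) + 1917 = (-56 + (1 - 1*(-5))**2) + 1917 = (-56 + (1 + 5)**2) + 1917 = (-56 + 6**2) + 1917 = (-56 + 36) + 1917 = -20 + 1917 = 1897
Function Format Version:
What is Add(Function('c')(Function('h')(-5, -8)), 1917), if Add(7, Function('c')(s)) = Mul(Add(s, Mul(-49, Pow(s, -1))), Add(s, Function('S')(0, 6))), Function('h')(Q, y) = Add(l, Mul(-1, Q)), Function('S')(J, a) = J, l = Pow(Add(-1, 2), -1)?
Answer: 1897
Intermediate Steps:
l = 1 (l = Pow(1, -1) = 1)
Function('h')(Q, y) = Add(1, Mul(-1, Q))
Function('c')(s) = Add(-7, Mul(s, Add(s, Mul(-49, Pow(s, -1))))) (Function('c')(s) = Add(-7, Mul(Add(s, Mul(-49, Pow(s, -1))), Add(s, 0))) = Add(-7, Mul(Add(s, Mul(-49, Pow(s, -1))), s)) = Add(-7, Mul(s, Add(s, Mul(-49, Pow(s, -1))))))
Add(Function('c')(Function('h')(-5, -8)), 1917) = Add(Add(-56, Pow(Add(1, Mul(-1, -5)), 2)), 1917) = Add(Add(-56, Pow(Add(1, 5), 2)), 1917) = Add(Add(-56, Pow(6, 2)), 1917) = Add(Add(-56, 36), 1917) = Add(-20, 1917) = 1897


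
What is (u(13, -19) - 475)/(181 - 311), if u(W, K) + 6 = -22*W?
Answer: 59/10 ≈ 5.9000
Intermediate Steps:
u(W, K) = -6 - 22*W
(u(13, -19) - 475)/(181 - 311) = ((-6 - 22*13) - 475)/(181 - 311) = ((-6 - 286) - 475)/(-130) = (-292 - 475)*(-1/130) = -767*(-1/130) = 59/10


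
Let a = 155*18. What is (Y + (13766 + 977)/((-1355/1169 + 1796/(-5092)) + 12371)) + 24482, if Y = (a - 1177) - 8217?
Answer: 329111100012009/18407493031 ≈ 17879.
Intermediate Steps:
a = 2790
Y = -6604 (Y = (2790 - 1177) - 8217 = 1613 - 8217 = -6604)
(Y + (13766 + 977)/((-1355/1169 + 1796/(-5092)) + 12371)) + 24482 = (-6604 + (13766 + 977)/((-1355/1169 + 1796/(-5092)) + 12371)) + 24482 = (-6604 + 14743/((-1355*1/1169 + 1796*(-1/5092)) + 12371)) + 24482 = (-6604 + 14743/((-1355/1169 - 449/1273) + 12371)) + 24482 = (-6604 + 14743/(-2249796/1488137 + 12371)) + 24482 = (-6604 + 14743/(18407493031/1488137)) + 24482 = (-6604 + 14743*(1488137/18407493031)) + 24482 = (-6604 + 21939603791/18407493031) + 24482 = -121541144372933/18407493031 + 24482 = 329111100012009/18407493031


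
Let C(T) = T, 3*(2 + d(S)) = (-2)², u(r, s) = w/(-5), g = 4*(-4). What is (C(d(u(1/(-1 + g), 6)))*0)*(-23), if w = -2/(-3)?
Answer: 0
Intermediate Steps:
w = ⅔ (w = -2*(-⅓) = ⅔ ≈ 0.66667)
g = -16
u(r, s) = -2/15 (u(r, s) = (⅔)/(-5) = (⅔)*(-⅕) = -2/15)
d(S) = -⅔ (d(S) = -2 + (⅓)*(-2)² = -2 + (⅓)*4 = -2 + 4/3 = -⅔)
(C(d(u(1/(-1 + g), 6)))*0)*(-23) = -⅔*0*(-23) = 0*(-23) = 0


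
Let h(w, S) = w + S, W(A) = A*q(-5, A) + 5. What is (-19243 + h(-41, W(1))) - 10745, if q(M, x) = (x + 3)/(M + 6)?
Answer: -30020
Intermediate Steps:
q(M, x) = (3 + x)/(6 + M)
W(A) = 5 + A*(3 + A) (W(A) = A*((3 + A)/(6 - 5)) + 5 = A*((3 + A)/1) + 5 = A*(1*(3 + A)) + 5 = A*(3 + A) + 5 = 5 + A*(3 + A))
h(w, S) = S + w
(-19243 + h(-41, W(1))) - 10745 = (-19243 + ((5 + 1*(3 + 1)) - 41)) - 10745 = (-19243 + ((5 + 1*4) - 41)) - 10745 = (-19243 + ((5 + 4) - 41)) - 10745 = (-19243 + (9 - 41)) - 10745 = (-19243 - 32) - 10745 = -19275 - 10745 = -30020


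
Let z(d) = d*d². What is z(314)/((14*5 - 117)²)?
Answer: 30959144/2209 ≈ 14015.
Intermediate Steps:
z(d) = d³
z(314)/((14*5 - 117)²) = 314³/((14*5 - 117)²) = 30959144/((70 - 117)²) = 30959144/((-47)²) = 30959144/2209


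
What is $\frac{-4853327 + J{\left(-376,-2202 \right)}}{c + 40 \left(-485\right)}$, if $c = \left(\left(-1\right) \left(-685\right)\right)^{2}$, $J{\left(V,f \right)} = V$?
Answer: $- \frac{4853703}{449825} \approx -10.79$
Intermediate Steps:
$c = 469225$ ($c = 685^{2} = 469225$)
$\frac{-4853327 + J{\left(-376,-2202 \right)}}{c + 40 \left(-485\right)} = \frac{-4853327 - 376}{469225 + 40 \left(-485\right)} = - \frac{4853703}{469225 - 19400} = - \frac{4853703}{449825}$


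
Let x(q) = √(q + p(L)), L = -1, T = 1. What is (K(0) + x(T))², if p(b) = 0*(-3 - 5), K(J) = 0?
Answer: 1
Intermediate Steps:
p(b) = 0 (p(b) = 0*(-8) = 0)
x(q) = √q (x(q) = √(q + 0) = √q)
(K(0) + x(T))² = (0 + √1)² = (0 + 1)² = 1² = 1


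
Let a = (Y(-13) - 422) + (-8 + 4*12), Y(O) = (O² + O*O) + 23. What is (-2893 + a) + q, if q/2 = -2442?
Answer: -7798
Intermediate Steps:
q = -4884 (q = 2*(-2442) = -4884)
Y(O) = 23 + 2*O² (Y(O) = (O² + O²) + 23 = 2*O² + 23 = 23 + 2*O²)
a = -21 (a = ((23 + 2*(-13)²) - 422) + (-8 + 4*12) = ((23 + 2*169) - 422) + (-8 + 48) = ((23 + 338) - 422) + 40 = (361 - 422) + 40 = -61 + 40 = -21)
(-2893 + a) + q = (-2893 - 21) - 4884 = -2914 - 4884 = -7798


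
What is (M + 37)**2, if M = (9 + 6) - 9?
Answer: 1849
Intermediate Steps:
M = 6 (M = 15 - 9 = 6)
(M + 37)**2 = (6 + 37)**2 = 43**2 = 1849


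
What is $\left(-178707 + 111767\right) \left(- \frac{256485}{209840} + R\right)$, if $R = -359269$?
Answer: $\frac{252327864750415}{10492} \approx 2.405 \cdot 10^{10}$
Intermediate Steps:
$\left(-178707 + 111767\right) \left(- \frac{256485}{209840} + R\right) = \left(-178707 + 111767\right) \left(- \frac{256485}{209840} - 359269\right) = - 66940 \left(\left(-256485\right) \frac{1}{209840} - 359269\right) = - 66940 \left(- \frac{51297}{41968} - 359269\right) = \left(-66940\right) \left(- \frac{15077852689}{41968}\right) = \frac{252327864750415}{10492}$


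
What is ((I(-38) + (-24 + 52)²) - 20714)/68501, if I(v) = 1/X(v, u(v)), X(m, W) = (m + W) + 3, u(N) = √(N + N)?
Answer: -25928965/89119801 - 2*I*√19/89119801 ≈ -0.29095 - 9.7821e-8*I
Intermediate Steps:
u(N) = √2*√N (u(N) = √(2*N) = √2*√N)
X(m, W) = 3 + W + m (X(m, W) = (W + m) + 3 = 3 + W + m)
I(v) = 1/(3 + v + √2*√v) (I(v) = 1/(3 + √2*√v + v) = 1/(3 + v + √2*√v))
((I(-38) + (-24 + 52)²) - 20714)/68501 = ((1/(3 - 38 + √2*√(-38)) + (-24 + 52)²) - 20714)/68501 = ((1/(3 - 38 + √2*(I*√38)) + 28²) - 20714)*(1/68501) = ((1/(3 - 38 + 2*I*√19) + 784) - 20714)*(1/68501) = ((1/(-35 + 2*I*√19) + 784) - 20714)*(1/68501) = ((784 + 1/(-35 + 2*I*√19)) - 20714)*(1/68501) = (-19930 + 1/(-35 + 2*I*√19))*(1/68501) = -19930/68501 + 1/(68501*(-35 + 2*I*√19))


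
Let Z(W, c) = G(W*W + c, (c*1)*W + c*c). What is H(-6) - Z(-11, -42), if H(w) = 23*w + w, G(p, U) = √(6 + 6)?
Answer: -144 - 2*√3 ≈ -147.46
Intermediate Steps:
G(p, U) = 2*√3 (G(p, U) = √12 = 2*√3)
H(w) = 24*w
Z(W, c) = 2*√3
H(-6) - Z(-11, -42) = 24*(-6) - 2*√3 = -144 - 2*√3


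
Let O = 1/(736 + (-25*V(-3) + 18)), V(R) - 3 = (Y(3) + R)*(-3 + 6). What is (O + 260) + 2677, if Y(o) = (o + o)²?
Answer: 5274851/1796 ≈ 2937.0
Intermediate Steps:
Y(o) = 4*o² (Y(o) = (2*o)² = 4*o²)
V(R) = 111 + 3*R (V(R) = 3 + (4*3² + R)*(-3 + 6) = 3 + (4*9 + R)*3 = 3 + (36 + R)*3 = 3 + (108 + 3*R) = 111 + 3*R)
O = -1/1796 (O = 1/(736 + (-25*(111 + 3*(-3)) + 18)) = 1/(736 + (-25*(111 - 9) + 18)) = 1/(736 + (-25*102 + 18)) = 1/(736 + (-2550 + 18)) = 1/(736 - 2532) = 1/(-1796) = -1/1796 ≈ -0.00055679)
(O + 260) + 2677 = (-1/1796 + 260) + 2677 = 466959/1796 + 2677 = 5274851/1796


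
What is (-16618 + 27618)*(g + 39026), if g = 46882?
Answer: 944988000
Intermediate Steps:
(-16618 + 27618)*(g + 39026) = (-16618 + 27618)*(46882 + 39026) = 11000*85908 = 944988000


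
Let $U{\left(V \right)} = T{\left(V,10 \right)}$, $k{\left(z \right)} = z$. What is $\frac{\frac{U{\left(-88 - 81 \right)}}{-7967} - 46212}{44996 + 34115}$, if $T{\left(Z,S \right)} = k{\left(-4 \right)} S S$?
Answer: $- \frac{368170604}{630277337} \approx -0.58414$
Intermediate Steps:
$T{\left(Z,S \right)} = - 4 S^{2}$ ($T{\left(Z,S \right)} = - 4 S S = - 4 S^{2}$)
$U{\left(V \right)} = -400$ ($U{\left(V \right)} = - 4 \cdot 10^{2} = \left(-4\right) 100 = -400$)
$\frac{\frac{U{\left(-88 - 81 \right)}}{-7967} - 46212}{44996 + 34115} = \frac{- \frac{400}{-7967} - 46212}{44996 + 34115} = \frac{\left(-400\right) \left(- \frac{1}{7967}\right) - 46212}{79111} = \left(\frac{400}{7967} - 46212\right) \frac{1}{79111} = \left(- \frac{368170604}{7967}\right) \frac{1}{79111} = - \frac{368170604}{630277337}$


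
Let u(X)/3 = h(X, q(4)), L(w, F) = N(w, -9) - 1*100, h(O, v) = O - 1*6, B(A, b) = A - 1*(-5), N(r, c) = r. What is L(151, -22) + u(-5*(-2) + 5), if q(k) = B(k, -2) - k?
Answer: 78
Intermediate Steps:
B(A, b) = 5 + A (B(A, b) = A + 5 = 5 + A)
q(k) = 5 (q(k) = (5 + k) - k = 5)
h(O, v) = -6 + O (h(O, v) = O - 6 = -6 + O)
L(w, F) = -100 + w (L(w, F) = w - 1*100 = w - 100 = -100 + w)
u(X) = -18 + 3*X (u(X) = 3*(-6 + X) = -18 + 3*X)
L(151, -22) + u(-5*(-2) + 5) = (-100 + 151) + (-18 + 3*(-5*(-2) + 5)) = 51 + (-18 + 3*(10 + 5)) = 51 + (-18 + 3*15) = 51 + (-18 + 45) = 51 + 27 = 78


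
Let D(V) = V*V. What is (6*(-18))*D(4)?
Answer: -1728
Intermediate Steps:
D(V) = V**2
(6*(-18))*D(4) = (6*(-18))*4**2 = -108*16 = -1728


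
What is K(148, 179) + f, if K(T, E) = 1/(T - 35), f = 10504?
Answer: 1186953/113 ≈ 10504.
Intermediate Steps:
K(T, E) = 1/(-35 + T)
K(148, 179) + f = 1/(-35 + 148) + 10504 = 1/113 + 10504 = 1186953/113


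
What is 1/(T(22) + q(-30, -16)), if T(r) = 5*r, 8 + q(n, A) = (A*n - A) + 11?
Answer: 1/609 ≈ 0.0016420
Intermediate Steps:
q(n, A) = 3 - A + A*n (q(n, A) = -8 + ((A*n - A) + 11) = -8 + ((-A + A*n) + 11) = -8 + (11 - A + A*n) = 3 - A + A*n)
1/(T(22) + q(-30, -16)) = 1/(5*22 + (3 - 1*(-16) - 16*(-30))) = 1/(110 + (3 + 16 + 480)) = 1/(110 + 499) = 1/609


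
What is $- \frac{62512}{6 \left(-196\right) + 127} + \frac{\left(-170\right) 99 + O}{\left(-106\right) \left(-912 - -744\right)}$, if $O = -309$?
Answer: $\frac{365078295}{6226864} \approx 58.63$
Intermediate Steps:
$- \frac{62512}{6 \left(-196\right) + 127} + \frac{\left(-170\right) 99 + O}{\left(-106\right) \left(-912 - -744\right)} = - \frac{62512}{6 \left(-196\right) + 127} + \frac{\left(-170\right) 99 - 309}{\left(-106\right) \left(-912 - -744\right)} = - \frac{62512}{-1176 + 127} + \frac{-16830 - 309}{\left(-106\right) \left(-912 + 744\right)} = - \frac{62512}{-1049} - \frac{17139}{\left(-106\right) \left(-168\right)} = \left(-62512\right) \left(- \frac{1}{1049}\right) - \frac{17139}{17808} = \frac{62512}{1049} - \frac{5713}{5936} = \frac{365078295}{6226864}$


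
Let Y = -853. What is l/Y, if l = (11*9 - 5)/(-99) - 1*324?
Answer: 32170/84447 ≈ 0.38095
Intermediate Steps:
l = -32170/99 (l = (99 - 5)*(-1/99) - 324 = 94*(-1/99) - 324 = -94/99 - 324 = -32170/99 ≈ -324.95)
l/Y = -32170/99/(-853) = -32170/99*(-1/853) = 32170/84447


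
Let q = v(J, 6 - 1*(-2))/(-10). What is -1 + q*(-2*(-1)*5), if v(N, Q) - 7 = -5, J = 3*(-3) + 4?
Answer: -3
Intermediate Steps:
J = -5 (J = -9 + 4 = -5)
v(N, Q) = 2 (v(N, Q) = 7 - 5 = 2)
q = -1/5 (q = 2/(-10) = 2*(-1/10) = -1/5 ≈ -0.20000)
-1 + q*(-2*(-1)*5) = -1 - (-2*(-1))*5/5 = -1 - 2*5/5 = -1 - 1/5*10 = -1 - 2 = -3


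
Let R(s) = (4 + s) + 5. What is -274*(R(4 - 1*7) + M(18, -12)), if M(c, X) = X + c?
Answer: -3288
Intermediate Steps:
R(s) = 9 + s
-274*(R(4 - 1*7) + M(18, -12)) = -274*((9 + (4 - 1*7)) + (-12 + 18)) = -274*((9 + (4 - 7)) + 6) = -274*((9 - 3) + 6) = -274*(6 + 6) = -274*12 = -3288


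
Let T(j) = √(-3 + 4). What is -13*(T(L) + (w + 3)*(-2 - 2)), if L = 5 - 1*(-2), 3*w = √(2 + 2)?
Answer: 533/3 ≈ 177.67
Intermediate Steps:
w = ⅔ (w = √(2 + 2)/3 = √4/3 = (⅓)*2 = ⅔ ≈ 0.66667)
L = 7 (L = 5 + 2 = 7)
T(j) = 1 (T(j) = √1 = 1)
-13*(T(L) + (w + 3)*(-2 - 2)) = -13*(1 + (⅔ + 3)*(-2 - 2)) = -13*(1 + (11/3)*(-4)) = -13*(1 - 44/3) = -13*(-41/3) = 533/3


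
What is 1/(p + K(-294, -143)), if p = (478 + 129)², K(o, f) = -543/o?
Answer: 98/36108183 ≈ 2.7141e-6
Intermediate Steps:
p = 368449 (p = 607² = 368449)
1/(p + K(-294, -143)) = 1/(368449 - 543/(-294)) = 1/(368449 - 543*(-1/294)) = 1/(368449 + 181/98) = 1/(36108183/98) = 98/36108183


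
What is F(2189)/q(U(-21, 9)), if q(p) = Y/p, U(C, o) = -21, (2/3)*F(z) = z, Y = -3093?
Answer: 45969/2062 ≈ 22.293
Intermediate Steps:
F(z) = 3*z/2
q(p) = -3093/p
F(2189)/q(U(-21, 9)) = ((3/2)*2189)/((-3093/(-21))) = 6567/(2*((-3093*(-1/21)))) = 6567/(2*(1031/7)) = (6567/2)*(7/1031) = 45969/2062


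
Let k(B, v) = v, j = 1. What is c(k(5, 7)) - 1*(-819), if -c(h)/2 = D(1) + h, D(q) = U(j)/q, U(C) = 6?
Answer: 793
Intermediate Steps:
D(q) = 6/q
c(h) = -12 - 2*h (c(h) = -2*(6/1 + h) = -2*(6*1 + h) = -2*(6 + h) = -12 - 2*h)
c(k(5, 7)) - 1*(-819) = (-12 - 2*7) - 1*(-819) = (-12 - 14) + 819 = -26 + 819 = 793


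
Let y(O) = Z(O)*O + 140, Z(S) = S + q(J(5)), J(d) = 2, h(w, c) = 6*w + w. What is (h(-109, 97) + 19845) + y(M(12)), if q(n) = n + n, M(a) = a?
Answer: 19414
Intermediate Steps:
h(w, c) = 7*w
q(n) = 2*n
Z(S) = 4 + S (Z(S) = S + 2*2 = S + 4 = 4 + S)
y(O) = 140 + O*(4 + O) (y(O) = (4 + O)*O + 140 = O*(4 + O) + 140 = 140 + O*(4 + O))
(h(-109, 97) + 19845) + y(M(12)) = (7*(-109) + 19845) + (140 + 12*(4 + 12)) = (-763 + 19845) + (140 + 12*16) = 19082 + (140 + 192) = 19082 + 332 = 19414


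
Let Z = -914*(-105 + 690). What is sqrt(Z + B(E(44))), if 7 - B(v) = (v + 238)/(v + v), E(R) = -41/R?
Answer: 5*I*sqrt(143774126)/82 ≈ 731.13*I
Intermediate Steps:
B(v) = 7 - (238 + v)/(2*v) (B(v) = 7 - (v + 238)/(v + v) = 7 - (238 + v)/(2*v))
Z = -534690 (Z = -914*585 = -534690)
sqrt(Z + B(E(44))) = sqrt(-534690 + (13/2 - 119/((-41/44)))) = sqrt(-534690 + (13/2 - 119/((-41*1/44)))) = sqrt(-534690 + (13/2 - 119/(-41/44))) = sqrt(-534690 + (13/2 - 119*(-44/41))) = sqrt(-534690 + (13/2 + 5236/41)) = sqrt(-534690 + 11005/82) = sqrt(-43833575/82) = 5*I*sqrt(143774126)/82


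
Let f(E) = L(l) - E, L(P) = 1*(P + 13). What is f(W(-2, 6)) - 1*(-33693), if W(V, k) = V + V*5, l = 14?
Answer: 33732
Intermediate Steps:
L(P) = 13 + P (L(P) = 1*(13 + P) = 13 + P)
W(V, k) = 6*V (W(V, k) = V + 5*V = 6*V)
f(E) = 27 - E (f(E) = (13 + 14) - E = 27 - E)
f(W(-2, 6)) - 1*(-33693) = (27 - 6*(-2)) - 1*(-33693) = (27 - 1*(-12)) + 33693 = (27 + 12) + 33693 = 39 + 33693 = 33732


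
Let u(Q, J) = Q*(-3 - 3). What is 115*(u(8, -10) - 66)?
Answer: -13110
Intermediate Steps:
u(Q, J) = -6*Q (u(Q, J) = Q*(-6) = -6*Q)
115*(u(8, -10) - 66) = 115*(-6*8 - 66) = 115*(-48 - 66) = 115*(-114) = -13110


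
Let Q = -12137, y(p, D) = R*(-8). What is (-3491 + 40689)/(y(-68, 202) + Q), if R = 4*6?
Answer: -37198/12329 ≈ -3.0171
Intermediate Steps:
R = 24
y(p, D) = -192 (y(p, D) = 24*(-8) = -192)
(-3491 + 40689)/(y(-68, 202) + Q) = (-3491 + 40689)/(-192 - 12137) = 37198/(-12329) = 37198*(-1/12329) = -37198/12329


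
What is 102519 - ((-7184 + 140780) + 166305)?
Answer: -197382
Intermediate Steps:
102519 - ((-7184 + 140780) + 166305) = 102519 - (133596 + 166305) = 102519 - 1*299901 = 102519 - 299901 = -197382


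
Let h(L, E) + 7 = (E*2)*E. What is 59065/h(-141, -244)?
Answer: 11813/23813 ≈ 0.49607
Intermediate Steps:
h(L, E) = -7 + 2*E² (h(L, E) = -7 + (E*2)*E = -7 + (2*E)*E = -7 + 2*E²)
59065/h(-141, -244) = 59065/(-7 + 2*(-244)²) = 59065/(-7 + 2*59536) = 59065/(-7 + 119072) = 59065/119065 = 59065*(1/119065) = 11813/23813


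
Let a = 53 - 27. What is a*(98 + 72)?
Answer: 4420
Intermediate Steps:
a = 26
a*(98 + 72) = 26*(98 + 72) = 26*170 = 4420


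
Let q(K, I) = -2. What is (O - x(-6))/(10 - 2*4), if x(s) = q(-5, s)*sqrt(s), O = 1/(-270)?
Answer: -1/540 + I*sqrt(6) ≈ -0.0018519 + 2.4495*I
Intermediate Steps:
O = -1/270 ≈ -0.0037037
x(s) = -2*sqrt(s)
(O - x(-6))/(10 - 2*4) = (-1/270 - (-2)*sqrt(-6))/(10 - 2*4) = (-1/270 - (-2)*I*sqrt(6))/(10 - 8) = (-1/270 - (-2)*I*sqrt(6))/2 = (-1/270 + 2*I*sqrt(6))*(1/2) = -1/540 + I*sqrt(6)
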